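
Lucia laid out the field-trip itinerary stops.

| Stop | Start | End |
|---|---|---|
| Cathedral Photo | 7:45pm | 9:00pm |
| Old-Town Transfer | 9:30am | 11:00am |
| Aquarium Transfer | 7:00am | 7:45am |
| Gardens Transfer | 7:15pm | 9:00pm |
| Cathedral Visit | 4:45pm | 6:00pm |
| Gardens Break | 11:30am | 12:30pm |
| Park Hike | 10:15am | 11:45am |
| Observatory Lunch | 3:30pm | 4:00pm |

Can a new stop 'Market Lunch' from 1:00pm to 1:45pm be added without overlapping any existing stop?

Yes — the slot is free

Aquarium Transfer: ends 7:45am at or before Market Lunch starts 1:00pm → clear.
Old-Town Transfer: ends 11:00am at or before Market Lunch starts 1:00pm → clear.
Park Hike: ends 11:45am at or before Market Lunch starts 1:00pm → clear.
Gardens Break: ends 12:30pm at or before Market Lunch starts 1:00pm → clear.
Observatory Lunch: starts 3:30pm at or after Market Lunch ends 1:45pm → clear.
Cathedral Visit: starts 4:45pm at or after Market Lunch ends 1:45pm → clear.
Gardens Transfer: starts 7:15pm at or after Market Lunch ends 1:45pm → clear.
Cathedral Photo: starts 7:45pm at or after Market Lunch ends 1:45pm → clear.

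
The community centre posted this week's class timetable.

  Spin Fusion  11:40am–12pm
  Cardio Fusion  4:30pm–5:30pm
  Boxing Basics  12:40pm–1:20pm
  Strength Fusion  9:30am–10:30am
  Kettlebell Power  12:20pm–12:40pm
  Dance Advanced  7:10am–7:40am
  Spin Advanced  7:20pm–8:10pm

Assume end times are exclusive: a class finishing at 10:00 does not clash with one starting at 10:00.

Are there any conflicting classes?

Sorted by start: Dance Advanced, Strength Fusion, Spin Fusion, Kettlebell Power, Boxing Basics, Cardio Fusion, Spin Advanced.
Strength Fusion starts after Dance Advanced ends, so Dance Advanced has no further overlaps.
Spin Fusion starts after Strength Fusion ends, so Strength Fusion has no further overlaps.
Kettlebell Power starts after Spin Fusion ends, so Spin Fusion has no further overlaps.
Boxing Basics starts exactly when Kettlebell Power ends (back-to-back, no overlap), so Kettlebell Power has no further overlaps.
Cardio Fusion starts after Boxing Basics ends, so Boxing Basics has no further overlaps.
Spin Advanced starts after Cardio Fusion ends.
Every pair is clear; the schedule has no overlaps.

No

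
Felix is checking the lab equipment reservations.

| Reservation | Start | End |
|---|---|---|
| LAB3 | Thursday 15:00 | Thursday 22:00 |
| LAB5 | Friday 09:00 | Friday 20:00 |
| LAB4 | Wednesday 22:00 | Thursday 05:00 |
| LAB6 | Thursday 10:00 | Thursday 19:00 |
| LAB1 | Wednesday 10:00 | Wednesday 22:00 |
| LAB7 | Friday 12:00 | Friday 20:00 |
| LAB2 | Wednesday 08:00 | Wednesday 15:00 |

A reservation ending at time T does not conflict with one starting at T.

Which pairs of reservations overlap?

Sorted by start: LAB2, LAB1, LAB4, LAB6, LAB3, LAB5, LAB7.
LAB1 starts before LAB2 ends → LAB2 and LAB1 overlap.
LAB4 starts after LAB2 ends; LAB2 is clear from here.
LAB4 starts exactly when LAB1 ends (back-to-back, no overlap); LAB1 is clear from here.
LAB6 starts after LAB4 ends; LAB4 is clear from here.
LAB3 starts before LAB6 ends → LAB6 and LAB3 overlap.
LAB5 starts after LAB6 ends; LAB6 is clear from here.
LAB5 starts after LAB3 ends; LAB3 is clear from here.
LAB7 starts before LAB5 ends → LAB5 and LAB7 overlap.

LAB1 & LAB2, LAB3 & LAB6, LAB5 & LAB7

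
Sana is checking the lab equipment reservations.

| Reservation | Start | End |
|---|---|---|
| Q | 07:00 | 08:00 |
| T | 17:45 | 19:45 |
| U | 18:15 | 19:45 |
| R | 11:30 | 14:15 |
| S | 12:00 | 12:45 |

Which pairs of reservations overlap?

R & S, T & U

Sorted by start: Q, R, S, T, U.
R starts after Q ends; Q is clear from here.
S starts before R ends → R and S overlap.
T starts after R ends; R is clear from here.
T starts after S ends; S is clear from here.
U starts before T ends → T and U overlap.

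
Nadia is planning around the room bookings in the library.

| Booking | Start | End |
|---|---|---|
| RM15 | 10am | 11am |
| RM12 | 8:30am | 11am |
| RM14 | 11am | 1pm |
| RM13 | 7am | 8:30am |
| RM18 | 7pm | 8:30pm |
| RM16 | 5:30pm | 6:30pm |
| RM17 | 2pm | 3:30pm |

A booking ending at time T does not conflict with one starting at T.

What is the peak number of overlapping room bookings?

2

Sort all start/end points and keep a running count:
7am start RM13 → 1
8:30am end RM13 → 0
8:30am start RM12 → 1
10am start RM15 → 2
11am end RM12 → 1
11am end RM15 → 0
11am start RM14 → 1
1pm end RM14 → 0
2pm start RM17 → 1
3:30pm end RM17 → 0
5:30pm start RM16 → 1
6:30pm end RM16 → 0
7pm start RM18 → 1
8:30pm end RM18 → 0
Peak is 2, at 10am (RM12, RM15).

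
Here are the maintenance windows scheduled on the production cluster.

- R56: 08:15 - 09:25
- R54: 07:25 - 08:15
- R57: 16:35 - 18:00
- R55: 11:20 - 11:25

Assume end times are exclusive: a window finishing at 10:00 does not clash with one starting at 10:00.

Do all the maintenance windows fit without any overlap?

Sorted by start: R54, R56, R55, R57.
R56 starts exactly when R54 ends (back-to-back, no overlap); R54 is clear from here.
R55 starts after R56 ends; R56 is clear from here.
R57 starts after R55 ends.
Every pair is clear; the schedule has no overlaps.

Yes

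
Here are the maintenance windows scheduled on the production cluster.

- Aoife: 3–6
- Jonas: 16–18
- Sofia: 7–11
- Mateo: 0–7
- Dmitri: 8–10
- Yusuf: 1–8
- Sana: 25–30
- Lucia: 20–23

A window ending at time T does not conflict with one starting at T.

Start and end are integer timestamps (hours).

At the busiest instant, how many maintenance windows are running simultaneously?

3

Sort all start/end points and keep a running count:
0 start Mateo → 1
1 start Yusuf → 2
3 start Aoife → 3
6 end Aoife → 2
7 end Mateo → 1
7 start Sofia → 2
8 end Yusuf → 1
8 start Dmitri → 2
10 end Dmitri → 1
11 end Sofia → 0
16 start Jonas → 1
18 end Jonas → 0
20 start Lucia → 1
23 end Lucia → 0
25 start Sana → 1
30 end Sana → 0
Peak is 3, at 3 (Aoife, Mateo, Yusuf).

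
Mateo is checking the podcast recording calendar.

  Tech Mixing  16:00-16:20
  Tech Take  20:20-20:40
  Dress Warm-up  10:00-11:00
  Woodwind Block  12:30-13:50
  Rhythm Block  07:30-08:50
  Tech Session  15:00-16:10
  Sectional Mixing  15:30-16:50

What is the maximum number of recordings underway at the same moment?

3

Sweep the timeline, counting +1 at each start and −1 at each end (ends before starts at a tie):
07:30 start Rhythm Block → 1
08:50 end Rhythm Block → 0
10:00 start Dress Warm-up → 1
11:00 end Dress Warm-up → 0
12:30 start Woodwind Block → 1
13:50 end Woodwind Block → 0
15:00 start Tech Session → 1
15:30 start Sectional Mixing → 2
16:00 start Tech Mixing → 3
16:10 end Tech Session → 2
16:20 end Tech Mixing → 1
16:50 end Sectional Mixing → 0
20:20 start Tech Take → 1
20:40 end Tech Take → 0
Peak is 3, at 16:00 (Sectional Mixing, Tech Mixing, Tech Session).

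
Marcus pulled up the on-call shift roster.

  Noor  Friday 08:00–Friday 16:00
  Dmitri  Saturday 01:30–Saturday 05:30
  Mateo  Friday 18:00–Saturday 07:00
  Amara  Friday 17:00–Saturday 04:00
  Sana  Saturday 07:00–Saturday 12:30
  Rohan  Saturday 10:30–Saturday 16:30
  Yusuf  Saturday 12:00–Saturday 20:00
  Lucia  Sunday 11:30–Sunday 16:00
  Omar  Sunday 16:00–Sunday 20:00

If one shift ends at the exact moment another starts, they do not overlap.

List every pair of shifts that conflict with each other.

Amara & Dmitri, Amara & Mateo, Dmitri & Mateo, Rohan & Sana, Rohan & Yusuf, Sana & Yusuf

Check each pair: they overlap iff neither finishes before the other starts.
Sorted by start: Noor, Amara, Mateo, Dmitri, Sana, Rohan, Yusuf, Lucia, Omar.
Amara starts after Noor ends; Noor is clear from here.
Mateo starts before Amara ends → Amara and Mateo overlap.
Dmitri starts before Amara ends → Amara and Dmitri overlap.
Sana starts after Amara ends; Amara is clear from here.
Dmitri starts before Mateo ends → Mateo and Dmitri overlap.
Sana starts exactly when Mateo ends (back-to-back, no overlap); Mateo is clear from here.
Sana starts after Dmitri ends; Dmitri is clear from here.
Rohan starts before Sana ends → Sana and Rohan overlap.
Yusuf starts before Sana ends → Sana and Yusuf overlap.
Lucia starts after Sana ends; Sana is clear from here.
Yusuf starts before Rohan ends → Rohan and Yusuf overlap.
Lucia starts after Rohan ends; Rohan is clear from here.
Lucia starts after Yusuf ends; Yusuf is clear from here.
Omar starts exactly when Lucia ends (back-to-back, no overlap).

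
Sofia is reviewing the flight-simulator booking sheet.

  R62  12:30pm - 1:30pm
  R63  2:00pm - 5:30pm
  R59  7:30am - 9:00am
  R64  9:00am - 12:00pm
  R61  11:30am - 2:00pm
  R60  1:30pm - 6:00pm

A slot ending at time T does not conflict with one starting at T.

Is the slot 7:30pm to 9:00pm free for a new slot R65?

R59: ends 9:00am at or before R65 starts 7:30pm → clear.
R64: ends 12:00pm at or before R65 starts 7:30pm → clear.
R61: ends 2:00pm at or before R65 starts 7:30pm → clear.
R62: ends 1:30pm at or before R65 starts 7:30pm → clear.
R60: ends 6:00pm at or before R65 starts 7:30pm → clear.
R63: ends 5:30pm at or before R65 starts 7:30pm → clear.

Yes — the slot is free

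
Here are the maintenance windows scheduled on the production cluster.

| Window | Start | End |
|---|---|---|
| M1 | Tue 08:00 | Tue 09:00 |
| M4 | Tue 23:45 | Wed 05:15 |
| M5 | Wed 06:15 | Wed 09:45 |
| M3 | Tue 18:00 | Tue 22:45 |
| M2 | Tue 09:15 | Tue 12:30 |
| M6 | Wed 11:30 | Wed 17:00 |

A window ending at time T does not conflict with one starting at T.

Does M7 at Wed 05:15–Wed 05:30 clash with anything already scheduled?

M1: ends Tue 09:00 at or before M7 starts Wed 05:15 → clear.
M2: ends Tue 12:30 at or before M7 starts Wed 05:15 → clear.
M3: ends Tue 22:45 at or before M7 starts Wed 05:15 → clear.
M4: ends Wed 05:15 at or before M7 starts Wed 05:15 → clear.
M5: starts Wed 06:15 at or after M7 ends Wed 05:30 → clear.
M6: starts Wed 11:30 at or after M7 ends Wed 05:30 → clear.

No — it doesn't clash with anything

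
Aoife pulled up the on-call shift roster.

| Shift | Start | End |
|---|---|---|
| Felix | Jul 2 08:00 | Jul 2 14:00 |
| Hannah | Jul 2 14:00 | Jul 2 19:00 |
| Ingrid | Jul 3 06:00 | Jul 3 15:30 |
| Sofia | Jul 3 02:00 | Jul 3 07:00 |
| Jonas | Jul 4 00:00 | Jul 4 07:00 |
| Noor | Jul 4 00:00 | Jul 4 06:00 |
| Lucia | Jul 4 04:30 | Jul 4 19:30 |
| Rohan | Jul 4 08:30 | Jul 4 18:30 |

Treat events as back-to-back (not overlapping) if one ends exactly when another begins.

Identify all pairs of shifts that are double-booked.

Sorted by start: Felix, Hannah, Sofia, Ingrid, Jonas, Noor, Lucia, Rohan.
Hannah starts exactly when Felix ends (back-to-back, no overlap), so Felix has no further overlaps.
Sofia starts after Hannah ends, so Hannah has no further overlaps.
Ingrid starts before Sofia ends → Sofia and Ingrid overlap.
Jonas starts after Sofia ends, so Sofia has no further overlaps.
Jonas starts after Ingrid ends, so Ingrid has no further overlaps.
Noor starts before Jonas ends → Jonas and Noor overlap.
Lucia starts before Jonas ends → Jonas and Lucia overlap.
Rohan starts after Jonas ends.
Lucia starts before Noor ends → Noor and Lucia overlap.
Rohan starts after Noor ends.
Rohan starts before Lucia ends → Lucia and Rohan overlap.

Ingrid & Sofia, Jonas & Lucia, Jonas & Noor, Lucia & Noor, Lucia & Rohan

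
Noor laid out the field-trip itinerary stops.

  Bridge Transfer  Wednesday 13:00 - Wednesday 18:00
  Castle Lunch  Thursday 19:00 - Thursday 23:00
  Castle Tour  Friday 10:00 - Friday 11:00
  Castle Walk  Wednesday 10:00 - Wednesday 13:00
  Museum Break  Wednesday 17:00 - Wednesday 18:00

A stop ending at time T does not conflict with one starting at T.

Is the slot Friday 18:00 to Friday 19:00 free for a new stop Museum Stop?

Castle Walk: ends Wednesday 13:00 at or before Museum Stop starts Friday 18:00 → clear.
Bridge Transfer: ends Wednesday 18:00 at or before Museum Stop starts Friday 18:00 → clear.
Museum Break: ends Wednesday 18:00 at or before Museum Stop starts Friday 18:00 → clear.
Castle Lunch: ends Thursday 23:00 at or before Museum Stop starts Friday 18:00 → clear.
Castle Tour: ends Friday 11:00 at or before Museum Stop starts Friday 18:00 → clear.

Yes — the slot is free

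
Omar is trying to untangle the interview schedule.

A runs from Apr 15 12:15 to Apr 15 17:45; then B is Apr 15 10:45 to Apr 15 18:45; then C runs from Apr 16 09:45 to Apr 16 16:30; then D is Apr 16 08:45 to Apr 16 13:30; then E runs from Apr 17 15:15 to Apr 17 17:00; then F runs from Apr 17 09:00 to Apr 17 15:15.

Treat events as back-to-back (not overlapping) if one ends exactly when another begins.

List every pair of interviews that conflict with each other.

A & B, C & D

Sorted by start: B, A, D, C, F, E.
A starts before B ends → B and A overlap.
D starts after B ends, so B has no further overlaps.
D starts after A ends, so A has no further overlaps.
C starts before D ends → D and C overlap.
F starts after D ends, so D has no further overlaps.
F starts after C ends, so C has no further overlaps.
E starts exactly when F ends (back-to-back, no overlap).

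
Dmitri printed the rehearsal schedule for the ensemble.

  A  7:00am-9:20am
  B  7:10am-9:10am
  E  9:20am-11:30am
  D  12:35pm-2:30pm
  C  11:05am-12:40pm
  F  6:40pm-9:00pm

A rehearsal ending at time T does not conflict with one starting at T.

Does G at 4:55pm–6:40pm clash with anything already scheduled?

A: ends 9:20am at or before G starts 4:55pm → clear.
B: ends 9:10am at or before G starts 4:55pm → clear.
E: ends 11:30am at or before G starts 4:55pm → clear.
C: ends 12:40pm at or before G starts 4:55pm → clear.
D: ends 2:30pm at or before G starts 4:55pm → clear.
F: starts 6:40pm at or after G ends 6:40pm → clear.

No — it doesn't clash with anything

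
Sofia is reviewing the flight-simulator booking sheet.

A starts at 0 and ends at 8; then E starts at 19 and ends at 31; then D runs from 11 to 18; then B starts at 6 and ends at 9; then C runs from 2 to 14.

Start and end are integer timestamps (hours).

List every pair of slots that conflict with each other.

Sorted by start: A, C, B, D, E.
C starts before A ends → A and C overlap.
B starts before A ends → A and B overlap.
D starts after A ends — done with A.
B starts before C ends → C and B overlap.
D starts before C ends → C and D overlap.
E starts after C ends.
D starts after B ends — done with B.
E starts after D ends.

A & B, A & C, B & C, C & D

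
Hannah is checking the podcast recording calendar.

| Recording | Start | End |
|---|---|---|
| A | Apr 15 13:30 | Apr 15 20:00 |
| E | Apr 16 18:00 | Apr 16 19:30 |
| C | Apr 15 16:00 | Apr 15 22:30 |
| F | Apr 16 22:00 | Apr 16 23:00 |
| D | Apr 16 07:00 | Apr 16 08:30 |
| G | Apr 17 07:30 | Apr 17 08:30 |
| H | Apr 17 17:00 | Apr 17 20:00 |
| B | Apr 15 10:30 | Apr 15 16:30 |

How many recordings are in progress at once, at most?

3

Walk through starts and ends in time order (an end at T is processed before a start at T):
Apr 15 10:30 start B → 1
Apr 15 13:30 start A → 2
Apr 15 16:00 start C → 3
Apr 15 16:30 end B → 2
Apr 15 20:00 end A → 1
Apr 15 22:30 end C → 0
Apr 16 07:00 start D → 1
Apr 16 08:30 end D → 0
Apr 16 18:00 start E → 1
Apr 16 19:30 end E → 0
Apr 16 22:00 start F → 1
Apr 16 23:00 end F → 0
Apr 17 07:30 start G → 1
Apr 17 08:30 end G → 0
Apr 17 17:00 start H → 1
Apr 17 20:00 end H → 0
Peak is 3, at Apr 15 16:00 (A, B, C).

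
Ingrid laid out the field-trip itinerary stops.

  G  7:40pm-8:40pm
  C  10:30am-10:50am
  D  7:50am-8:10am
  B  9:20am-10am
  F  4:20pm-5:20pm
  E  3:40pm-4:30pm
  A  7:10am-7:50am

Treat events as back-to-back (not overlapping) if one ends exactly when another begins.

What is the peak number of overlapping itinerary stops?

Sweep the timeline, counting +1 at each start and −1 at each end (ends before starts at a tie):
7:10am start A → 1
7:50am end A → 0
7:50am start D → 1
8:10am end D → 0
9:20am start B → 1
10am end B → 0
10:30am start C → 1
10:50am end C → 0
3:40pm start E → 1
4:20pm start F → 2
4:30pm end E → 1
5:20pm end F → 0
7:40pm start G → 1
8:40pm end G → 0
Peak is 2, at 4:20pm (E, F).

2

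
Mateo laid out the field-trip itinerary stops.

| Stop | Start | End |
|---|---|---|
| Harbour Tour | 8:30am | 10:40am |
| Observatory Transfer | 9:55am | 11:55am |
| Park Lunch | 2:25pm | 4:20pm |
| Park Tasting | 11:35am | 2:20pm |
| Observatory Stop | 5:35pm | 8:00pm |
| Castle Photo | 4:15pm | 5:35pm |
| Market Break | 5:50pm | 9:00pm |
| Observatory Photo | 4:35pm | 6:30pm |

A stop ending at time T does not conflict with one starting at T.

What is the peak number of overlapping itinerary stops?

3

Sort all start/end points and keep a running count:
8:30am start Harbour Tour → 1
9:55am start Observatory Transfer → 2
10:40am end Harbour Tour → 1
11:35am start Park Tasting → 2
11:55am end Observatory Transfer → 1
2:20pm end Park Tasting → 0
2:25pm start Park Lunch → 1
4:15pm start Castle Photo → 2
4:20pm end Park Lunch → 1
4:35pm start Observatory Photo → 2
5:35pm end Castle Photo → 1
5:35pm start Observatory Stop → 2
5:50pm start Market Break → 3
6:30pm end Observatory Photo → 2
8:00pm end Observatory Stop → 1
9:00pm end Market Break → 0
Peak is 3, at 5:50pm (Market Break, Observatory Photo, Observatory Stop).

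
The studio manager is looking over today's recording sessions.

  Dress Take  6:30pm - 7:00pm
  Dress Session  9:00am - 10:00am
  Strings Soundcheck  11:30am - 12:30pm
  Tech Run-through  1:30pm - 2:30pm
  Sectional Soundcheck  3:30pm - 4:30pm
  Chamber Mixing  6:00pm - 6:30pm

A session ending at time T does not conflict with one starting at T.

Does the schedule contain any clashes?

Two intervals overlap when each starts before the other ends.
Sorted by start: Dress Session, Strings Soundcheck, Tech Run-through, Sectional Soundcheck, Chamber Mixing, Dress Take.
Strings Soundcheck starts after Dress Session ends — done with Dress Session.
Tech Run-through starts after Strings Soundcheck ends — done with Strings Soundcheck.
Sectional Soundcheck starts after Tech Run-through ends — done with Tech Run-through.
Chamber Mixing starts after Sectional Soundcheck ends — done with Sectional Soundcheck.
Dress Take starts exactly when Chamber Mixing ends (back-to-back, no overlap).
Every pair is clear; the schedule has no overlaps.

No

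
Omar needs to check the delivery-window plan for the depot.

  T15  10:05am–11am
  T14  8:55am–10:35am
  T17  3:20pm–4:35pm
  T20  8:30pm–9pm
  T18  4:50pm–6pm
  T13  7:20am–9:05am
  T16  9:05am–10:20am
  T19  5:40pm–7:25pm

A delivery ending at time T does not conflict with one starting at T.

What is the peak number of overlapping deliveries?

3

Sort all start/end points and keep a running count:
7:20am start T13 → 1
8:55am start T14 → 2
9:05am end T13 → 1
9:05am start T16 → 2
10:05am start T15 → 3
10:20am end T16 → 2
10:35am end T14 → 1
11am end T15 → 0
3:20pm start T17 → 1
4:35pm end T17 → 0
4:50pm start T18 → 1
5:40pm start T19 → 2
6pm end T18 → 1
7:25pm end T19 → 0
8:30pm start T20 → 1
9pm end T20 → 0
Peak is 3, at 10:05am (T14, T15, T16).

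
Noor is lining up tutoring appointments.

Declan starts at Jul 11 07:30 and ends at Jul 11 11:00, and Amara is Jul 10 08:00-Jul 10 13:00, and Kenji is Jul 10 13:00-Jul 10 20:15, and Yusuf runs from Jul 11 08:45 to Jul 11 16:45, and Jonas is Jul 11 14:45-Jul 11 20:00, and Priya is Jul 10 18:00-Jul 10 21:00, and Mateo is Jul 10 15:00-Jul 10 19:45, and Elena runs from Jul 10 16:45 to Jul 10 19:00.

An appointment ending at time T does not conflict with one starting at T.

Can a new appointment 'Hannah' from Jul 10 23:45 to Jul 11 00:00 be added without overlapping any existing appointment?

Yes — the slot is free

Amara: ends Jul 10 13:00 at or before Hannah starts Jul 10 23:45 → clear.
Kenji: ends Jul 10 20:15 at or before Hannah starts Jul 10 23:45 → clear.
Mateo: ends Jul 10 19:45 at or before Hannah starts Jul 10 23:45 → clear.
Elena: ends Jul 10 19:00 at or before Hannah starts Jul 10 23:45 → clear.
Priya: ends Jul 10 21:00 at or before Hannah starts Jul 10 23:45 → clear.
Declan: starts Jul 11 07:30 at or after Hannah ends Jul 11 00:00 → clear.
Yusuf: starts Jul 11 08:45 at or after Hannah ends Jul 11 00:00 → clear.
Jonas: starts Jul 11 14:45 at or after Hannah ends Jul 11 00:00 → clear.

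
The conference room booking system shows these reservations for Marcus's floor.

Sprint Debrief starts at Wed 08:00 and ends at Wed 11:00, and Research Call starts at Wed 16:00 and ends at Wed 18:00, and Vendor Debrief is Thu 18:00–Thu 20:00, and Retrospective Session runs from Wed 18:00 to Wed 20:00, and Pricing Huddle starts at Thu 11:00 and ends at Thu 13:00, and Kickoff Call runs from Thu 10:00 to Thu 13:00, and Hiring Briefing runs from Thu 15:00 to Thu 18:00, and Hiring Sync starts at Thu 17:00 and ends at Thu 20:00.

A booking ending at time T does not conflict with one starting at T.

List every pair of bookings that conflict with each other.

Hiring Briefing & Hiring Sync, Hiring Sync & Vendor Debrief, Kickoff Call & Pricing Huddle

Check each pair: they overlap iff neither finishes before the other starts.
Sorted by start: Sprint Debrief, Research Call, Retrospective Session, Kickoff Call, Pricing Huddle, Hiring Briefing, Hiring Sync, Vendor Debrief.
Research Call starts after Sprint Debrief ends, so nothing later overlaps Sprint Debrief either.
Retrospective Session starts exactly when Research Call ends (back-to-back, no overlap), so nothing later overlaps Research Call either.
Kickoff Call starts after Retrospective Session ends, so nothing later overlaps Retrospective Session either.
Pricing Huddle starts before Kickoff Call ends → Kickoff Call and Pricing Huddle overlap.
Hiring Briefing starts after Kickoff Call ends, so nothing later overlaps Kickoff Call either.
Hiring Briefing starts after Pricing Huddle ends, so nothing later overlaps Pricing Huddle either.
Hiring Sync starts before Hiring Briefing ends → Hiring Briefing and Hiring Sync overlap.
Vendor Debrief starts exactly when Hiring Briefing ends (back-to-back, no overlap).
Vendor Debrief starts before Hiring Sync ends → Hiring Sync and Vendor Debrief overlap.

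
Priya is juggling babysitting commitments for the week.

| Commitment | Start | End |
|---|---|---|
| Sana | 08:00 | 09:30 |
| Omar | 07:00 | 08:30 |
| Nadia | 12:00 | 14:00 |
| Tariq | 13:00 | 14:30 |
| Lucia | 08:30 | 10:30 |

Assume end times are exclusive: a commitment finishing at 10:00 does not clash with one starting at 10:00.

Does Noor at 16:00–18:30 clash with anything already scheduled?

No — it doesn't clash with anything

Omar: ends 08:30 at or before Noor starts 16:00 → clear.
Sana: ends 09:30 at or before Noor starts 16:00 → clear.
Lucia: ends 10:30 at or before Noor starts 16:00 → clear.
Nadia: ends 14:00 at or before Noor starts 16:00 → clear.
Tariq: ends 14:30 at or before Noor starts 16:00 → clear.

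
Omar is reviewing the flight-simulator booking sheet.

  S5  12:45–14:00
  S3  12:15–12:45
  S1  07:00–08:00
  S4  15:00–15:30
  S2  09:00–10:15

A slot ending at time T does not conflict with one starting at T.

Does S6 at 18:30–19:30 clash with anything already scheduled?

S1: ends 08:00 at or before S6 starts 18:30 → clear.
S2: ends 10:15 at or before S6 starts 18:30 → clear.
S3: ends 12:45 at or before S6 starts 18:30 → clear.
S5: ends 14:00 at or before S6 starts 18:30 → clear.
S4: ends 15:30 at or before S6 starts 18:30 → clear.

No — it doesn't clash with anything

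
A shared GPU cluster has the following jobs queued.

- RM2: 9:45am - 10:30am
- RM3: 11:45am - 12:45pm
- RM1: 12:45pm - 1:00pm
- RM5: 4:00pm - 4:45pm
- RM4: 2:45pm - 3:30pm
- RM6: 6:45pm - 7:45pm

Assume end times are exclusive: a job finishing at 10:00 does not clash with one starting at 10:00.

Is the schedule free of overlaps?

Yes

Two intervals overlap when each starts before the other ends.
Sorted by start: RM2, RM3, RM1, RM4, RM5, RM6.
RM3 starts after RM2 ends; RM2 is clear from here.
RM1 starts exactly when RM3 ends (back-to-back, no overlap); RM3 is clear from here.
RM4 starts after RM1 ends; RM1 is clear from here.
RM5 starts after RM4 ends; RM4 is clear from here.
RM6 starts after RM5 ends.
Every pair is clear; the schedule has no overlaps.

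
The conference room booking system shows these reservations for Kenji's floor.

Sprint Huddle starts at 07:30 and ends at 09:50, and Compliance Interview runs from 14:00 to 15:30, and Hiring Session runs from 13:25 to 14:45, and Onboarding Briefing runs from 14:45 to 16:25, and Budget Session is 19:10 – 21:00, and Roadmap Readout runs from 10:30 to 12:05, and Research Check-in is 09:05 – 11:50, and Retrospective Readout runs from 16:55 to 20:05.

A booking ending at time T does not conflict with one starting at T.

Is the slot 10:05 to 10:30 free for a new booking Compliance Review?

No — it overlaps Research Check-in

Sprint Huddle: ends 09:50 at or before Compliance Review starts 10:05 → clear.
Research Check-in: starts 09:05 before Compliance Review ends 10:30, and ends 11:50 after Compliance Review starts 10:05 → overlap.
Roadmap Readout: starts 10:30 at or after Compliance Review ends 10:30 → clear.
Hiring Session: starts 13:25 at or after Compliance Review ends 10:30 → clear.
Compliance Interview: starts 14:00 at or after Compliance Review ends 10:30 → clear.
Onboarding Briefing: starts 14:45 at or after Compliance Review ends 10:30 → clear.
Retrospective Readout: starts 16:55 at or after Compliance Review ends 10:30 → clear.
Budget Session: starts 19:10 at or after Compliance Review ends 10:30 → clear.
Compliance Review overlaps Research Check-in.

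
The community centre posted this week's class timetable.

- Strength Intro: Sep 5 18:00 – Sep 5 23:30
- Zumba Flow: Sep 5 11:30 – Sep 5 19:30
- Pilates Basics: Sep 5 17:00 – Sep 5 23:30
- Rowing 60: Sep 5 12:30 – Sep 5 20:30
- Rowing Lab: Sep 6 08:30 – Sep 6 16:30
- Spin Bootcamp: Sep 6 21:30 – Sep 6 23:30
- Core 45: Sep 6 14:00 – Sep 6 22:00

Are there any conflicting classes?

Sorted by start: Zumba Flow, Rowing 60, Pilates Basics, Strength Intro, Rowing Lab, Core 45, Spin Bootcamp.
Rowing 60 starts before Zumba Flow ends → Zumba Flow and Rowing 60 overlap.
That's a conflict, so the schedule is not conflict-free.

Yes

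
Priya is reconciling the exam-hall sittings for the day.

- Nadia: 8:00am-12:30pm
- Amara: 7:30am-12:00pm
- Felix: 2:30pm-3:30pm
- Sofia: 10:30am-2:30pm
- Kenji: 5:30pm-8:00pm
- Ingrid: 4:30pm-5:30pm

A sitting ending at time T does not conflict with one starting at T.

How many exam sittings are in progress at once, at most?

Sort all start/end points and keep a running count:
7:30am start Amara → 1
8:00am start Nadia → 2
10:30am start Sofia → 3
12:00pm end Amara → 2
12:30pm end Nadia → 1
2:30pm end Sofia → 0
2:30pm start Felix → 1
3:30pm end Felix → 0
4:30pm start Ingrid → 1
5:30pm end Ingrid → 0
5:30pm start Kenji → 1
8:00pm end Kenji → 0
Peak is 3, at 10:30am (Amara, Nadia, Sofia).

3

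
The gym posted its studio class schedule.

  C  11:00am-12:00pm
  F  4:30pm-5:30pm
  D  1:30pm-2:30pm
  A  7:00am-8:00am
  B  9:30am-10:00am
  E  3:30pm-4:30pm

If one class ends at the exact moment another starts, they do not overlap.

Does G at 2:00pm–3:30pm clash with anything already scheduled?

Yes — it overlaps D

A: ends 8:00am at or before G starts 2:00pm → clear.
B: ends 10:00am at or before G starts 2:00pm → clear.
C: ends 12:00pm at or before G starts 2:00pm → clear.
D: starts 1:30pm before G ends 3:30pm, and ends 2:30pm after G starts 2:00pm → overlap.
E: starts 3:30pm at or after G ends 3:30pm → clear.
F: starts 4:30pm at or after G ends 3:30pm → clear.
G overlaps D.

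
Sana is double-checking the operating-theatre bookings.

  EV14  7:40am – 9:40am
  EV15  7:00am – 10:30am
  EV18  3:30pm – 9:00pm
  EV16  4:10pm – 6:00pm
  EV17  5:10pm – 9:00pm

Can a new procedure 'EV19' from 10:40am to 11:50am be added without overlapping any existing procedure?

EV15: ends 10:30am at or before EV19 starts 10:40am → clear.
EV14: ends 9:40am at or before EV19 starts 10:40am → clear.
EV18: starts 3:30pm at or after EV19 ends 11:50am → clear.
EV16: starts 4:10pm at or after EV19 ends 11:50am → clear.
EV17: starts 5:10pm at or after EV19 ends 11:50am → clear.

Yes — the slot is free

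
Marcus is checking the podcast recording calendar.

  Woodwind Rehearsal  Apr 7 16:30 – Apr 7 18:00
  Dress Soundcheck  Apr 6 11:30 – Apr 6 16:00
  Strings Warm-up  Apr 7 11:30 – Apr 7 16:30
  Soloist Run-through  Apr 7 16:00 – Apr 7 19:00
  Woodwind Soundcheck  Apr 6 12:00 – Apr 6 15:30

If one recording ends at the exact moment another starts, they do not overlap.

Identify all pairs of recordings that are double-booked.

Dress Soundcheck & Woodwind Soundcheck, Soloist Run-through & Strings Warm-up, Soloist Run-through & Woodwind Rehearsal

Two intervals overlap when each starts before the other ends.
Sorted by start: Dress Soundcheck, Woodwind Soundcheck, Strings Warm-up, Soloist Run-through, Woodwind Rehearsal.
Woodwind Soundcheck starts before Dress Soundcheck ends → Dress Soundcheck and Woodwind Soundcheck overlap.
Strings Warm-up starts after Dress Soundcheck ends, so Dress Soundcheck has no further overlaps.
Strings Warm-up starts after Woodwind Soundcheck ends, so Woodwind Soundcheck has no further overlaps.
Soloist Run-through starts before Strings Warm-up ends → Strings Warm-up and Soloist Run-through overlap.
Woodwind Rehearsal starts exactly when Strings Warm-up ends (back-to-back, no overlap).
Woodwind Rehearsal starts before Soloist Run-through ends → Soloist Run-through and Woodwind Rehearsal overlap.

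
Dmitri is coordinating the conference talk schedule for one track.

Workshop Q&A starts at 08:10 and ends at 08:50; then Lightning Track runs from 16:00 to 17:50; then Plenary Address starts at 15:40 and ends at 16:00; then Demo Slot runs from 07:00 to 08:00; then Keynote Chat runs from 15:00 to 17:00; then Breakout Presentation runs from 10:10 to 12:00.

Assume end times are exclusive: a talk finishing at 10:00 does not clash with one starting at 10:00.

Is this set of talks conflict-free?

No

Two intervals overlap when each starts before the other ends.
Sorted by start: Demo Slot, Workshop Q&A, Breakout Presentation, Keynote Chat, Plenary Address, Lightning Track.
Workshop Q&A starts after Demo Slot ends, so Demo Slot has no further overlaps.
Breakout Presentation starts after Workshop Q&A ends, so Workshop Q&A has no further overlaps.
Keynote Chat starts after Breakout Presentation ends, so Breakout Presentation has no further overlaps.
Plenary Address starts before Keynote Chat ends → Keynote Chat and Plenary Address overlap.
That's a conflict, so the schedule is not conflict-free.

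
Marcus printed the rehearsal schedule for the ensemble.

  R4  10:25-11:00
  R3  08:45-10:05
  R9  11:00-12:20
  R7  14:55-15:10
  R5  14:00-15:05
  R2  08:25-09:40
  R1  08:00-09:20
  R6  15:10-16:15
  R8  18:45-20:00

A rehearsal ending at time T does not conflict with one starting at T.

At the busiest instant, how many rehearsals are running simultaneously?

Sort all start/end points and keep a running count:
08:00 start R1 → 1
08:25 start R2 → 2
08:45 start R3 → 3
09:20 end R1 → 2
09:40 end R2 → 1
10:05 end R3 → 0
10:25 start R4 → 1
11:00 end R4 → 0
11:00 start R9 → 1
12:20 end R9 → 0
14:00 start R5 → 1
14:55 start R7 → 2
15:05 end R5 → 1
15:10 end R7 → 0
15:10 start R6 → 1
16:15 end R6 → 0
18:45 start R8 → 1
20:00 end R8 → 0
Peak is 3, at 08:45 (R1, R2, R3).

3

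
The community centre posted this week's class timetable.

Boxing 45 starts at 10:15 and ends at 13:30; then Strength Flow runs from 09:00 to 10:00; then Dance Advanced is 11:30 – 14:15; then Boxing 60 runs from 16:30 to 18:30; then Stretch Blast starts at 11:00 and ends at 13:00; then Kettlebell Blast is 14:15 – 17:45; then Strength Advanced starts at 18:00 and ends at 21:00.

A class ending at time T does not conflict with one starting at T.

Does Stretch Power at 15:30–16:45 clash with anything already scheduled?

Strength Flow: ends 10:00 at or before Stretch Power starts 15:30 → clear.
Boxing 45: ends 13:30 at or before Stretch Power starts 15:30 → clear.
Stretch Blast: ends 13:00 at or before Stretch Power starts 15:30 → clear.
Dance Advanced: ends 14:15 at or before Stretch Power starts 15:30 → clear.
Kettlebell Blast: starts 14:15 before Stretch Power ends 16:45, and ends 17:45 after Stretch Power starts 15:30 → overlap.
Boxing 60: starts 16:30 before Stretch Power ends 16:45, and ends 18:30 after Stretch Power starts 15:30 → overlap.
Strength Advanced: starts 18:00 at or after Stretch Power ends 16:45 → clear.
Stretch Power overlaps Boxing 60, Kettlebell Blast.

Yes — it overlaps Boxing 60, Kettlebell Blast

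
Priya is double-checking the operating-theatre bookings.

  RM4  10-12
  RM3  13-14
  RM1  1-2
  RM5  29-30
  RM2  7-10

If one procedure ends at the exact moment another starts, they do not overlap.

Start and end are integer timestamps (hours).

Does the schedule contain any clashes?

Sorted by start: RM1, RM2, RM4, RM3, RM5.
RM2 starts after RM1 ends — done with RM1.
RM4 starts exactly when RM2 ends (back-to-back, no overlap) — done with RM2.
RM3 starts after RM4 ends — done with RM4.
RM5 starts after RM3 ends.
Every pair is clear; the schedule has no overlaps.

No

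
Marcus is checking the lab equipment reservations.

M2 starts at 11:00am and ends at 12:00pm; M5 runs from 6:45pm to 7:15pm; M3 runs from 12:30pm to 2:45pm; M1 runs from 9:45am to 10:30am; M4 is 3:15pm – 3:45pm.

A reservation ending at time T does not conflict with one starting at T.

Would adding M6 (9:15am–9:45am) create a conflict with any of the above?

M1: starts 9:45am at or after M6 ends 9:45am → clear.
M2: starts 11:00am at or after M6 ends 9:45am → clear.
M3: starts 12:30pm at or after M6 ends 9:45am → clear.
M4: starts 3:15pm at or after M6 ends 9:45am → clear.
M5: starts 6:45pm at or after M6 ends 9:45am → clear.

No — it doesn't clash with anything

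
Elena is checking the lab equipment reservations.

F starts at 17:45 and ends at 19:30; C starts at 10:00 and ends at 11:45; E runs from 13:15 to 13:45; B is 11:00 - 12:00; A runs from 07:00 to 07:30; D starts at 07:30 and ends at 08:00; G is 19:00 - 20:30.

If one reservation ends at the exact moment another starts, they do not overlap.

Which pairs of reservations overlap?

B & C, F & G

Sorted by start: A, D, C, B, E, F, G.
D starts exactly when A ends (back-to-back, no overlap); A is clear from here.
C starts after D ends; D is clear from here.
B starts before C ends → C and B overlap.
E starts after C ends; C is clear from here.
E starts after B ends; B is clear from here.
F starts after E ends; E is clear from here.
G starts before F ends → F and G overlap.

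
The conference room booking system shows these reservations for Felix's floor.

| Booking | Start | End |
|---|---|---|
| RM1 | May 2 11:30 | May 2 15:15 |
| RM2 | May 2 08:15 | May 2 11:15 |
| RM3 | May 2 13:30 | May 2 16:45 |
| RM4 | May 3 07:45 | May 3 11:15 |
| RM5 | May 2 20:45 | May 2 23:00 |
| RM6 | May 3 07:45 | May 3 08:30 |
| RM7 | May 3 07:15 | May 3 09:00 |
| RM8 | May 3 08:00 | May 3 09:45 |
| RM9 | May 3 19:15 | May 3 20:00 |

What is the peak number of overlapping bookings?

Walk through starts and ends in time order (an end at T is processed before a start at T):
May 2 08:15 start RM2 → 1
May 2 11:15 end RM2 → 0
May 2 11:30 start RM1 → 1
May 2 13:30 start RM3 → 2
May 2 15:15 end RM1 → 1
May 2 16:45 end RM3 → 0
May 2 20:45 start RM5 → 1
May 2 23:00 end RM5 → 0
May 3 07:15 start RM7 → 1
May 3 07:45 start RM4 → 2
May 3 07:45 start RM6 → 3
May 3 08:00 start RM8 → 4
May 3 08:30 end RM6 → 3
May 3 09:00 end RM7 → 2
May 3 09:45 end RM8 → 1
May 3 11:15 end RM4 → 0
May 3 19:15 start RM9 → 1
May 3 20:00 end RM9 → 0
Peak is 4, at May 3 08:00 (RM4, RM6, RM7, RM8).

4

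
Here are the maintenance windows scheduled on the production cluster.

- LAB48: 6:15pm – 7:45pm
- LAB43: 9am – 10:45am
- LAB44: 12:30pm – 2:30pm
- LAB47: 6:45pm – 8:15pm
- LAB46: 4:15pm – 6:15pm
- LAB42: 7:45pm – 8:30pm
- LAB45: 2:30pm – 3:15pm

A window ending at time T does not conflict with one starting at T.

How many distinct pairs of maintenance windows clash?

2

Check each pair: they overlap iff neither finishes before the other starts.
Sorted by start: LAB43, LAB44, LAB45, LAB46, LAB48, LAB47, LAB42.
LAB44 starts after LAB43 ends — done with LAB43.
LAB45 starts exactly when LAB44 ends (back-to-back, no overlap) — done with LAB44.
LAB46 starts after LAB45 ends — done with LAB45.
LAB48 starts exactly when LAB46 ends (back-to-back, no overlap) — done with LAB46.
LAB47 starts before LAB48 ends → LAB48 and LAB47 overlap.
LAB42 starts exactly when LAB48 ends (back-to-back, no overlap).
LAB42 starts before LAB47 ends → LAB47 and LAB42 overlap.
Overlapping pairs: LAB42 & LAB47, LAB47 & LAB48 — 2 in total.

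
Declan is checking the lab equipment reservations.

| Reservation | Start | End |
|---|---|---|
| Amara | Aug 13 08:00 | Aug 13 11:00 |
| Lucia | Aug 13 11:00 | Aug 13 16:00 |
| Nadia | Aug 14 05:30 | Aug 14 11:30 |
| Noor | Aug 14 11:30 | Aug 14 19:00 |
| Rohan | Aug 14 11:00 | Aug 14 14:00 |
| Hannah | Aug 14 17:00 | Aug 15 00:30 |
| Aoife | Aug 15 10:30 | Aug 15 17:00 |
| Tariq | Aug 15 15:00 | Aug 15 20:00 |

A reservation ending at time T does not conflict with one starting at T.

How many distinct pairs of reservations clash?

Sorted by start: Amara, Lucia, Nadia, Rohan, Noor, Hannah, Aoife, Tariq.
Lucia starts exactly when Amara ends (back-to-back, no overlap), so nothing later overlaps Amara either.
Nadia starts after Lucia ends, so nothing later overlaps Lucia either.
Rohan starts before Nadia ends → Nadia and Rohan overlap.
Noor starts exactly when Nadia ends (back-to-back, no overlap), so nothing later overlaps Nadia either.
Noor starts before Rohan ends → Rohan and Noor overlap.
Hannah starts after Rohan ends, so nothing later overlaps Rohan either.
Hannah starts before Noor ends → Noor and Hannah overlap.
Aoife starts after Noor ends, so nothing later overlaps Noor either.
Aoife starts after Hannah ends, so nothing later overlaps Hannah either.
Tariq starts before Aoife ends → Aoife and Tariq overlap.
Overlapping pairs: Aoife & Tariq, Hannah & Noor, Nadia & Rohan, Noor & Rohan — 4 in total.

4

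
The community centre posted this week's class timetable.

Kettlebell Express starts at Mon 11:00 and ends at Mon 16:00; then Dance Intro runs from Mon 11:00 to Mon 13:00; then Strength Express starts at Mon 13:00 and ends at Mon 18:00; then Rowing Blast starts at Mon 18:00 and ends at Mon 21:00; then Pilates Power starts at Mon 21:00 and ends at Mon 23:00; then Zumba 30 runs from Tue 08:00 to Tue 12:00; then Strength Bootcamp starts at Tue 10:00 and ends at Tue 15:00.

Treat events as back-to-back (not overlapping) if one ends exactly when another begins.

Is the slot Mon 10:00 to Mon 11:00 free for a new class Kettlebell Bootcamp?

Yes — the slot is free

Kettlebell Express: starts Mon 11:00 at or after Kettlebell Bootcamp ends Mon 11:00 → clear.
Dance Intro: starts Mon 11:00 at or after Kettlebell Bootcamp ends Mon 11:00 → clear.
Strength Express: starts Mon 13:00 at or after Kettlebell Bootcamp ends Mon 11:00 → clear.
Rowing Blast: starts Mon 18:00 at or after Kettlebell Bootcamp ends Mon 11:00 → clear.
Pilates Power: starts Mon 21:00 at or after Kettlebell Bootcamp ends Mon 11:00 → clear.
Zumba 30: starts Tue 08:00 at or after Kettlebell Bootcamp ends Mon 11:00 → clear.
Strength Bootcamp: starts Tue 10:00 at or after Kettlebell Bootcamp ends Mon 11:00 → clear.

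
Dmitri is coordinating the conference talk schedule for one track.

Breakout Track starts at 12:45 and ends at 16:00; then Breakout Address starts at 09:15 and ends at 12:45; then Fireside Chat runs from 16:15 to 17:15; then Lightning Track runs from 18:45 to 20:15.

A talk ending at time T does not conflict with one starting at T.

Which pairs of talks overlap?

Sorted by start: Breakout Address, Breakout Track, Fireside Chat, Lightning Track.
Breakout Track starts exactly when Breakout Address ends (back-to-back, no overlap), so Breakout Address has no further overlaps.
Fireside Chat starts after Breakout Track ends, so Breakout Track has no further overlaps.
Lightning Track starts after Fireside Chat ends.

no conflicts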